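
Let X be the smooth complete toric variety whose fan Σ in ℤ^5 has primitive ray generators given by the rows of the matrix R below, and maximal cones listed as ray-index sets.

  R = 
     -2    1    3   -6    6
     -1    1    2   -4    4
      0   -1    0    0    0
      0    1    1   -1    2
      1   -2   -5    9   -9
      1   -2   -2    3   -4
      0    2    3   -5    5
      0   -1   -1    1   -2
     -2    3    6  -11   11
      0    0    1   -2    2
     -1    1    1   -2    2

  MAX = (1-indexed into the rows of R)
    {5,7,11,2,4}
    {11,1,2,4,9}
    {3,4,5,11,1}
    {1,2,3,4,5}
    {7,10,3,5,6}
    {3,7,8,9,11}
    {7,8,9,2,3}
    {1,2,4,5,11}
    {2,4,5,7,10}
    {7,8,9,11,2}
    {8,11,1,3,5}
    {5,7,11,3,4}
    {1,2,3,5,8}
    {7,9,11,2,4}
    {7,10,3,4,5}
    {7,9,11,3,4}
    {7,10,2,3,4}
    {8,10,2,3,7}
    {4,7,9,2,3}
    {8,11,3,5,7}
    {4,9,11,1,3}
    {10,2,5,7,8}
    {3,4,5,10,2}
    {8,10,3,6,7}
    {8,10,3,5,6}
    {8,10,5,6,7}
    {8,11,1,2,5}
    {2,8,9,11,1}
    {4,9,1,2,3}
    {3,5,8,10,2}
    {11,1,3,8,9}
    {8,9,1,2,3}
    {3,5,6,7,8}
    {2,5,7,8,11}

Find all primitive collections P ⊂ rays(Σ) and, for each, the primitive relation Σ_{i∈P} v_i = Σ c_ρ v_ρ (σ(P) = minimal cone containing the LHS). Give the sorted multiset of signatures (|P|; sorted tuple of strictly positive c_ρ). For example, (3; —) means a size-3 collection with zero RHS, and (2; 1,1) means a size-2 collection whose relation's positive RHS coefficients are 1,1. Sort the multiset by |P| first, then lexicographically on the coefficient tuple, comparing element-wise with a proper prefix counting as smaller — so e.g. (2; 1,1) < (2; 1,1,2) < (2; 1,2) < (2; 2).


14 minimal non-faces of Δ(Σ) (on 11 rays):

  • {4,8}:  v_{4} + v_{8} = 0  so sig = (2; —)
  • {1,7}:  v_{1} + v_{7} = v_{9}  so sig = (2; 1)
  • {5,9}:  v_{5} + v_{9} = v_{11}  so sig = (2; 1)
  • {6,11}:  v_{6} + v_{11} = v_{8}  so sig = (2; 1)
  • {10,11}:  v_{10} + v_{11} = v_{2}  so sig = (2; 1)
  • {2,6}:  v_{2} + v_{6} = v_{8} + v_{10}  so sig = (2; 1,1)
  • {1,6}:  v_{1} + v_{6} = v_{2} + v_{3} + v_{8}  so sig = (2; 1,1,1)
  • {4,6}:  v_{4} + v_{6} = v_{3} + v_{5} + v_{7} + v_{10}  so sig = (2; 1,1,1,1)
  • {6,9}:  v_{6} + v_{9} = v_{2} + v_{3} + v_{7} + v_{8}  so sig = (2; 1,1,1,1)
  • {9,10}:  v_{9} + v_{10} = 2·v_{2} + v_{3} + v_{7}  so sig = (2; 1,1,2)
  • {1,10}:  v_{1} + v_{10} = 2·v_{2} + v_{3}  so sig = (2; 1,2)
  • {2,3,11}:  v_{2} + v_{3} + v_{11} = v_{1}  so sig = (3; 1)
  • {2,3,5,7}:  v_{2} + v_{3} + v_{5} + v_{7} = 0  so sig = (4; —)
  • {3,5,7,8,10}:  v_{3} + v_{5} + v_{7} + v_{8} + v_{10} = v_{6}  so sig = (5; 1)

Signatures (|P|; sorted positive RHS coefficients), sorted:
    (2; —)
    (2; 1)
    (2; 1)
    (2; 1)
    (2; 1)
    (2; 1,1)
    (2; 1,1,1)
    (2; 1,1,1,1)
    (2; 1,1,1,1)
    (2; 1,1,2)
    (2; 1,2)
    (3; 1)
    (4; —)
    (5; 1)


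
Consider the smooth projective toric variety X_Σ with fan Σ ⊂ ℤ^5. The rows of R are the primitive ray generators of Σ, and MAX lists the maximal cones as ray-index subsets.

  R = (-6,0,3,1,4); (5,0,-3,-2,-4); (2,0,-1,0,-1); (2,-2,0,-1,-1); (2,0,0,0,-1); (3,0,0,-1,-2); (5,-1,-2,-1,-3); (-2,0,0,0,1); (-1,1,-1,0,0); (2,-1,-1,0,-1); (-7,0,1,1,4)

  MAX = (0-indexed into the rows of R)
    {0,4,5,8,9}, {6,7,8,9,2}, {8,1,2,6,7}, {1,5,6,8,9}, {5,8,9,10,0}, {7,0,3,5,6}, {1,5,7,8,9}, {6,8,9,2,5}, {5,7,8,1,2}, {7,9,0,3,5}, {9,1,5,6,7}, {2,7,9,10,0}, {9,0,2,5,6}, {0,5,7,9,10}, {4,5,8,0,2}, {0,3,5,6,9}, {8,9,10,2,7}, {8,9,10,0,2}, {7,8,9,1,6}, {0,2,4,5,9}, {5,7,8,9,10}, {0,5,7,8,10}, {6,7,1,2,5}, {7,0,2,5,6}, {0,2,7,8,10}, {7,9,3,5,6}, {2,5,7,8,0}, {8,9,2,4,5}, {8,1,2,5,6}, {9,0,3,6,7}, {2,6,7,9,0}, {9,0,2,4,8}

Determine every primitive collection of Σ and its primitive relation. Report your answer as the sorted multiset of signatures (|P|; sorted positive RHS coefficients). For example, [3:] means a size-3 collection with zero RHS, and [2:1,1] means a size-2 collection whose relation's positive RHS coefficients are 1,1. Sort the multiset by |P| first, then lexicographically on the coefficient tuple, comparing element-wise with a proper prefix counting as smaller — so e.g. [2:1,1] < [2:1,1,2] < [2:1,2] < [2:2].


|primitive collections| = 20. Relations:

  P={4,7}:  v_{4} + v_{7} = 0  ⟹  sig = [2:]
  P={1,4}:  v_{1} + v_{4} = v_{5} + v_{6} + v_{8}  ⟹  sig = [2:1,1,1]
  P={4,6}:  v_{4} + v_{6} = v_{2} + v_{5} + v_{9}  ⟹  sig = [2:1,1,1]
  P={4,10}:  v_{4} + v_{10} = v_{0} + v_{8} + v_{9}  ⟹  sig = [2:1,1,1]
  P={3,4}:  v_{3} + v_{4} = v_{0} + v_{5} + v_{6} + v_{9}  ⟹  sig = [2:1,1,1,1]
  P={1,10}:  v_{1} + v_{10} = v_{5} + 3·v_{7} + v_{8} + v_{9}  ⟹  sig = [2:1,1,1,3]
  P={3,8}:  v_{3} + v_{8} = v_{5} + 2·v_{7} + v_{9}  ⟹  sig = [2:1,1,2]
  P={1,3}:  v_{1} + v_{3} = 2·v_{5} + v_{6} + 3·v_{7} + v_{9}  ⟹  sig = [2:1,1,2,3]
  P={3,10}:  v_{3} + v_{10} = v_{0} + v_{5} + 3·v_{7} + 2·v_{9}  ⟹  sig = [2:1,1,2,3]
  P={0,1}:  v_{0} + v_{1} = v_{5} + 2·v_{7}  ⟹  sig = [2:1,2]
  P={2,3}:  v_{2} + v_{3} = v_{0} + 2·v_{6}  ⟹  sig = [2:1,2]
  P={6,10}:  v_{6} + v_{10} = 2·v_{7} + v_{9}  ⟹  sig = [2:1,2]
  P={0,6,8}:  v_{0} + v_{6} + v_{8} = v_{7}  ⟹  sig = [3:1]
  P={2,5,10}:  v_{2} + v_{5} + v_{10} = v_{7}  ⟹  sig = [3:1]
  P={1,2,9}:  v_{1} + v_{2} + v_{9} = 2·v_{6} + v_{8}  ⟹  sig = [3:1,2]
  P={0,7,8,9}:  v_{0} + v_{7} + v_{8} + v_{9} = v_{10}  ⟹  sig = [4:1]
  P={2,5,7,9}:  v_{2} + v_{5} + v_{7} + v_{9} = v_{6}  ⟹  sig = [4:1]
  P={5,6,7,8}:  v_{5} + v_{6} + v_{7} + v_{8} = v_{1}  ⟹  sig = [4:1]
  P={0,2,5,8,9}:  v_{0} + v_{2} + v_{5} + v_{8} + v_{9} = 0  ⟹  sig = [5:]
  P={0,5,6,7,9}:  v_{0} + v_{5} + v_{6} + v_{7} + v_{9} = v_{3}  ⟹  sig = [5:1]

Signatures (|P|; sorted positive RHS coefficients), sorted:
    |P|=2: 12 collections, coeffs (), (1,1,1), (1,1,1), (1,1,1), (1,1,1,1), (1,1,1,3), (1,1,2), (1,1,2,3), (1,1,2,3), (1,2), (1,2), (1,2)
    |P|=3: 3 collections, coeffs (1), (1), (1,2)
    |P|=4: 3 collections, coeffs (1), (1), (1)
    |P|=5: 2 collections, coeffs (), (1)


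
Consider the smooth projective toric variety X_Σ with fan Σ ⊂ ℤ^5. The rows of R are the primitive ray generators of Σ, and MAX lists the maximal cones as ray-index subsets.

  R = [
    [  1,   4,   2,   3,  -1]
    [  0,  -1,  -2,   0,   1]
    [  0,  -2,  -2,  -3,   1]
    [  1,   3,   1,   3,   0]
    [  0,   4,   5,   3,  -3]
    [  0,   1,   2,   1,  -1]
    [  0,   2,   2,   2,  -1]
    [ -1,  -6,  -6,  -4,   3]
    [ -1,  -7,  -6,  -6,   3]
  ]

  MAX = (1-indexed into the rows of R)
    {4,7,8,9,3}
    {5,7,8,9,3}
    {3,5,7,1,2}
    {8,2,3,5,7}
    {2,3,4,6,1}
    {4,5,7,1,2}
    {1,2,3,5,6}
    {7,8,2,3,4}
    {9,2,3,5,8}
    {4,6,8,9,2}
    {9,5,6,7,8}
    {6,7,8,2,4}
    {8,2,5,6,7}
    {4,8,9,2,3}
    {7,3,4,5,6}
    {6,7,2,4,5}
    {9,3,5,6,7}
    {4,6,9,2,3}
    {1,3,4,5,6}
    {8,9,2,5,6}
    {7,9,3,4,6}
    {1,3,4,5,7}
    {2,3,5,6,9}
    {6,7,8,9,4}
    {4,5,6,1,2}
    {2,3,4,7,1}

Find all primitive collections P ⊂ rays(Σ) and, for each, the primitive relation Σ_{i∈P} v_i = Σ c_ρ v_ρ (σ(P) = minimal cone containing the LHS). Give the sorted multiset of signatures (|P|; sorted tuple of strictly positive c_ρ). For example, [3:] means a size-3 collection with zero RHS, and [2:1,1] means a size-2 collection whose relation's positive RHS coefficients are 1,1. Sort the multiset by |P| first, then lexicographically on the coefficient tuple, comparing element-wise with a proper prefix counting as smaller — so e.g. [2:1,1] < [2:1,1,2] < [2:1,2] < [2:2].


9 collections generate NE(X_Σ); each relation:

  P = {1,9}:  v_{1} + v_{9} = v_{2} + v_{3}  ⟹  sig = [2:1,1]
  P = {1,8}:  v_{1} + v_{8} = 2·v_{2} + v_{3} + v_{7}  ⟹  sig = [2:1,1,2]
  P = {4,5,9}:  v_{4} + v_{5} + v_{9} = 0  ⟹  sig = [3:]
  P = {2,7,9}:  v_{2} + v_{7} + v_{9} = v_{8}  ⟹  sig = [3:1]
  P = {3,6,8}:  v_{3} + v_{6} + v_{8} = v_{9}  ⟹  sig = [3:1]
  P = {1,6,7}:  v_{1} + v_{6} + v_{7} = v_{4} + v_{5}  ⟹  sig = [3:1,1]
  P = {4,5,8}:  v_{4} + v_{5} + v_{8} = v_{2} + v_{7}  ⟹  sig = [3:1,1]
  P = {2,3,6,7}:  v_{2} + v_{3} + v_{6} + v_{7} = 0  ⟹  sig = [4:]
  P = {2,3,4,5}:  v_{2} + v_{3} + v_{4} + v_{5} = v_{1}  ⟹  sig = [4:1]

so the primitive-relation signature multiset is
    |P|=2: 2 collections, coeffs (1,1), (1,1,2)
    |P|=3: 5 collections, coeffs (), (1), (1), (1,1), (1,1)
    |P|=4: 2 collections, coeffs (), (1)


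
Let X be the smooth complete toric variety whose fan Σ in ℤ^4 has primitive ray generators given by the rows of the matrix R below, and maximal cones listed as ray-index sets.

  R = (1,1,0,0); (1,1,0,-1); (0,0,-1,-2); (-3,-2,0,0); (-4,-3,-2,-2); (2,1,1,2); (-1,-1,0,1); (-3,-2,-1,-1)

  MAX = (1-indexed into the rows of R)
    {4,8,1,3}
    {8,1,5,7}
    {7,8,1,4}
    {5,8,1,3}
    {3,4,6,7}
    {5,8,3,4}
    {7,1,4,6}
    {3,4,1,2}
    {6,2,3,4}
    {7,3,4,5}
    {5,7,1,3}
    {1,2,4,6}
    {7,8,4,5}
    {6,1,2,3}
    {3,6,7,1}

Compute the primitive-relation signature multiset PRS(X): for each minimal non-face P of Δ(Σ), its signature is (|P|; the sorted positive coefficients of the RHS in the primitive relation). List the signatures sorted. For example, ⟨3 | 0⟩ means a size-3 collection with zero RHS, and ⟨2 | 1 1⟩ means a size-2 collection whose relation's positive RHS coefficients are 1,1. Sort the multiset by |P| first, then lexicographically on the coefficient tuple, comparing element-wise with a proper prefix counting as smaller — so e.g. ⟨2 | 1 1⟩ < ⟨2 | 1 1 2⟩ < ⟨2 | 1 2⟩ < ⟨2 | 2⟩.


The 9 primitive collections of Σ (r=8, n=4):

  {2,7}:  v_{2} + v_{7} = 0 ; sig = ⟨2 | 0⟩
  {6,8}:  v_{6} + v_{8} = v_{7} ; sig = ⟨2 | 1⟩
  {2,5}:  v_{2} + v_{5} = v_{3} + v_{8} ; sig = ⟨2 | 1 1⟩
  {2,8}:  v_{2} + v_{8} = v_{1} + v_{3} + v_{4} ; sig = ⟨2 | 1 1 1⟩
  {5,6}:  v_{5} + v_{6} = v_{3} + 2·v_{7} ; sig = ⟨2 | 1 2⟩
  {3,7,8}:  v_{3} + v_{7} + v_{8} = v_{5} ; sig = ⟨3 | 1⟩
  {1,4,5}:  v_{1} + v_{4} + v_{5} = 2·v_{8} ; sig = ⟨3 | 2⟩
  {1,3,4,6}:  v_{1} + v_{3} + v_{4} + v_{6} = 0 ; sig = ⟨4 | 0⟩
  {1,3,4,7}:  v_{1} + v_{3} + v_{4} + v_{7} = v_{8} ; sig = ⟨4 | 1⟩

Sorted signature multiset PRS(X):
[⟨2 | 0⟩, ⟨2 | 1⟩, ⟨2 | 1 1⟩, ⟨2 | 1 1 1⟩, ⟨2 | 1 2⟩, ⟨3 | 1⟩, ⟨3 | 2⟩, ⟨4 | 0⟩, ⟨4 | 1⟩]


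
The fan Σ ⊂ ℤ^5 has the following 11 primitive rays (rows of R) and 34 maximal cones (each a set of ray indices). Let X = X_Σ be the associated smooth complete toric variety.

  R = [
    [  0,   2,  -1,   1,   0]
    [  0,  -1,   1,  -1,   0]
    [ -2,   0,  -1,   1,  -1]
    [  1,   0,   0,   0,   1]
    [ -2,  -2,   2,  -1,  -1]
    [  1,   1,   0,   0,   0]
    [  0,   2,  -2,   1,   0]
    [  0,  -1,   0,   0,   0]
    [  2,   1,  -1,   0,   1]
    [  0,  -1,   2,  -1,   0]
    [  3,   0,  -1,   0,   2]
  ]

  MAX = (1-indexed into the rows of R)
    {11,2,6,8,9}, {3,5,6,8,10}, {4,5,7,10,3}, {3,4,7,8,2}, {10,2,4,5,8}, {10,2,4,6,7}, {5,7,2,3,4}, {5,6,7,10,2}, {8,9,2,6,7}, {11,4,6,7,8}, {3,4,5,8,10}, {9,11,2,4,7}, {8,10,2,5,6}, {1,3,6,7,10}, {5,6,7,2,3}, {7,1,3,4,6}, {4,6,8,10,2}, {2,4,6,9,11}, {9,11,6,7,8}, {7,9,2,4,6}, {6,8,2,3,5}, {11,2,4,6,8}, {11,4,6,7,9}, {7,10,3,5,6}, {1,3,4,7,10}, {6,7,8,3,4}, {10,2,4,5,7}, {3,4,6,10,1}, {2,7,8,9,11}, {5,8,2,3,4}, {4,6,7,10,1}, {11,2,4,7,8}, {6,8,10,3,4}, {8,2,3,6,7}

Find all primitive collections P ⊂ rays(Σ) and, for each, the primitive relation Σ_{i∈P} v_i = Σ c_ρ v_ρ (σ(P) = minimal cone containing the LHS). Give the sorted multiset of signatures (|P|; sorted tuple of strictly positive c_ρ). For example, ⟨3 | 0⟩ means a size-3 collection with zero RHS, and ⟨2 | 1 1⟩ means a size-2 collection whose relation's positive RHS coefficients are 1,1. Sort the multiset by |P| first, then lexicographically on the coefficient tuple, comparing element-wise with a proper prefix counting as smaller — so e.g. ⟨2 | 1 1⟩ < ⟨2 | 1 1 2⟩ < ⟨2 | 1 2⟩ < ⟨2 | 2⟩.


20 minimal non-faces of Δ(Σ) (on 11 rays):

  • {5,9}:  v_{5} + v_{9} = v_{2}  ⇒ sig = ⟨2 | 1⟩
  • {1,2}:  v_{1} + v_{2} = v_{7} + v_{10}  ⇒ sig = ⟨2 | 1 1⟩
  • {3,9}:  v_{3} + v_{9} = v_{7} + v_{8}  ⇒ sig = ⟨2 | 1 1⟩
  • {1,8}:  v_{1} + v_{8} = v_{3} + v_{4} + v_{6}  ⇒ sig = ⟨2 | 1 1 1⟩
  • {1,9}:  v_{1} + v_{9} = v_{4} + v_{6} + v_{7}  ⇒ sig = ⟨2 | 1 1 1⟩
  • {5,11}:  v_{5} + v_{11} = v_{2} + v_{4} + v_{8}  ⇒ sig = ⟨2 | 1 1 1⟩
  • {9,10}:  v_{9} + v_{10} = v_{2} + v_{4} + v_{6}  ⇒ sig = ⟨2 | 1 1 1⟩
  • {1,11}:  v_{1} + v_{11} = 2·v_{4} + v_{6} + v_{7} + v_{8}  ⇒ sig = ⟨2 | 1 1 1 2⟩
  • {10,11}:  v_{10} + v_{11} = v_{2} + 2·v_{4} + v_{6} + v_{8}  ⇒ sig = ⟨2 | 1 1 1 2⟩
  • {1,5}:  v_{1} + v_{5} = v_{3} + v_{7} + 2·v_{10}  ⇒ sig = ⟨2 | 1 1 2⟩
  • {3,11}:  v_{3} + v_{11} = v_{4} + v_{7} + 2·v_{8}  ⇒ sig = ⟨2 | 1 1 2⟩
  • {7,8,10}:  v_{7} + v_{8} + v_{10} = 0  ⇒ sig = ⟨3 | 0⟩
  • {2,3,10}:  v_{2} + v_{3} + v_{10} = v_{5}  ⇒ sig = ⟨3 | 1⟩
  • {4,5,6}:  v_{4} + v_{5} + v_{6} = v_{10}  ⇒ sig = ⟨3 | 1⟩
  • {4,8,9}:  v_{4} + v_{8} + v_{9} = v_{11}  ⇒ sig = ⟨3 | 1⟩
  • {5,7,8}:  v_{5} + v_{7} + v_{8} = v_{2} + v_{3}  ⇒ sig = ⟨3 | 1 1⟩
  • {2,3,4,6}:  v_{2} + v_{3} + v_{4} + v_{6} = 0  ⇒ sig = ⟨4 | 0⟩
  • {2,6,7,11}:  v_{2} + v_{6} + v_{7} + v_{11} = 2·v_{9}  ⇒ sig = ⟨4 | 2⟩
  • {2,4,6,7,8}:  v_{2} + v_{4} + v_{6} + v_{7} + v_{8} = v_{9}  ⇒ sig = ⟨5 | 1⟩
  • {3,4,6,7,10}:  v_{3} + v_{4} + v_{6} + v_{7} + v_{10} = v_{1}  ⇒ sig = ⟨5 | 1⟩

Sorted signature multiset PRS(X):
    |P|=2: 11 collections, coeffs (1), (1,1), (1,1), (1,1,1), (1,1,1), (1,1,1), (1,1,1), (1,1,1,2), (1,1,1,2), (1,1,2), (1,1,2)
    |P|=3: 5 collections, coeffs (), (1), (1), (1), (1,1)
    |P|=4: 2 collections, coeffs (), (2)
    |P|=5: 2 collections, coeffs (1), (1)


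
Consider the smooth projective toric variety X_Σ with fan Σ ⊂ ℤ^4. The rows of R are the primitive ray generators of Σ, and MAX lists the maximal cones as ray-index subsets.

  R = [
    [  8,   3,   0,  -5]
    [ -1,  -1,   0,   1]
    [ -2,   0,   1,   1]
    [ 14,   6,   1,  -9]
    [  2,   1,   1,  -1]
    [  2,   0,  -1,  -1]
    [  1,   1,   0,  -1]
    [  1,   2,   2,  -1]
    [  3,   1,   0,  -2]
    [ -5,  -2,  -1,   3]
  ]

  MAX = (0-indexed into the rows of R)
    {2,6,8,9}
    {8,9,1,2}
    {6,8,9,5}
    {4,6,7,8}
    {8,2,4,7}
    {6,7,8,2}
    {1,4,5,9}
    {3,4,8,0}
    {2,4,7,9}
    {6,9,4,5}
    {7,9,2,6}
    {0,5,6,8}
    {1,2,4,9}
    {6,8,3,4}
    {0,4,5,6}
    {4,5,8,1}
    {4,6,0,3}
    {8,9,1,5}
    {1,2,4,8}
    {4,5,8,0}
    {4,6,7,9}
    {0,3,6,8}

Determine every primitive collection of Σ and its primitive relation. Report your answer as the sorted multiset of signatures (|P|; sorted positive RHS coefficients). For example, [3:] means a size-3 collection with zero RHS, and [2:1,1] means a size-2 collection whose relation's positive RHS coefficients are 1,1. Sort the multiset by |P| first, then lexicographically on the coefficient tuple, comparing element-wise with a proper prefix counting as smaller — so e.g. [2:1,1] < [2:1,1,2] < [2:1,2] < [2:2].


Minimal non-faces — 18 found among 10 rays, 22 max cones:

  • {1,6}:  v_{1} + v_{6} = 0  →  sig = [2:]
  • {2,5}:  v_{2} + v_{5} = 0  →  sig = [2:]
  • {0,9}:  v_{0} + v_{9} = v_{5} + v_{6}  →  sig = [2:1,1]
  • {1,7}:  v_{1} + v_{7} = v_{2} + v_{4}  →  sig = [2:1,1]
  • {3,9}:  v_{3} + v_{9} = v_{0} + v_{6}  →  sig = [2:1,1]
  • {5,7}:  v_{5} + v_{7} = v_{4} + v_{6}  →  sig = [2:1,1]
  • {0,1}:  v_{0} + v_{1} = v_{4} + v_{5} + v_{8}  →  sig = [2:1,1,1]
  • {0,2}:  v_{0} + v_{2} = v_{4} + v_{6} + v_{8}  →  sig = [2:1,1,1]
  • {1,3}:  v_{1} + v_{3} = v_{0} + v_{4} + v_{8}  →  sig = [2:1,1,1]
  • {0,7}:  v_{0} + v_{7} = 2·v_{4} + 2·v_{6} + v_{8}  →  sig = [2:1,2,2]
  • {3,5}:  v_{3} + v_{5} = 2·v_{0}  →  sig = [2:2]
  • {2,3}:  v_{2} + v_{3} = 2·v_{4} + 2·v_{6} + 2·v_{8}  →  sig = [2:2,2,2]
  • {3,7}:  v_{3} + v_{7} = 3·v_{4} + 3·v_{6} + 2·v_{8}  →  sig = [2:2,3,3]
  • {4,8,9}:  v_{4} + v_{8} + v_{9} = 0  →  sig = [3:]
  • {2,4,6}:  v_{2} + v_{4} + v_{6} = v_{7}  →  sig = [3:1]
  • {7,8,9}:  v_{7} + v_{8} + v_{9} = v_{2} + v_{6}  →  sig = [3:1,1]
  • {0,4,6,8}:  v_{0} + v_{4} + v_{6} + v_{8} = v_{3}  →  sig = [4:1]
  • {4,5,6,8}:  v_{4} + v_{5} + v_{6} + v_{8} = v_{0}  →  sig = [4:1]

Hence PRS(X_Σ) =
{ [2:] ×2,  [2:1,1] ×4,  [2:1,1,1] ×3,  [2:1,2,2],  [2:2],  [2:2,2,2],  [2:2,3,3],  [3:],  [3:1],  [3:1,1],  [4:1] ×2 }


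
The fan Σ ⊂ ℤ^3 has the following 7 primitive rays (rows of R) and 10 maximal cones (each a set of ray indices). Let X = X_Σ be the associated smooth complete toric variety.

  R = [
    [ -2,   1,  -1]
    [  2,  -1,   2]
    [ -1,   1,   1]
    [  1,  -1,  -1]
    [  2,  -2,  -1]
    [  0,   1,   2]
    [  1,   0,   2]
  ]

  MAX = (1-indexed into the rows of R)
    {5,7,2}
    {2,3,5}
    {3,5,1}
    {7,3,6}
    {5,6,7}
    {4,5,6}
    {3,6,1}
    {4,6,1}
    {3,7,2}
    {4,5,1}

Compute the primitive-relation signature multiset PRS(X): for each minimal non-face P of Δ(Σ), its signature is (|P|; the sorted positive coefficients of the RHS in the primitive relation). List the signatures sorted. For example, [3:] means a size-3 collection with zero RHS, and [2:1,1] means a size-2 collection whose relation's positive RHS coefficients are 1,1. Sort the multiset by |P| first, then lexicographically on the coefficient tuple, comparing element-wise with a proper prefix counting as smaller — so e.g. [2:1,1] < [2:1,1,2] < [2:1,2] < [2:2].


Δ(Σ) — 7 vertices, 9 min non-faces:

  P={3,4}:  v_{3} + v_{4} = 0  →  sig = [2:]
  P={1,7}:  v_{1} + v_{7} = v_{3}  →  sig = [2:1]
  P={2,4}:  v_{2} + v_{4} = v_{5} + v_{7}  →  sig = [2:1,1]
  P={4,7}:  v_{4} + v_{7} = v_{5} + v_{6}  →  sig = [2:1,1]
  P={1,2}:  v_{1} + v_{2} = 2·v_{3} + v_{5}  →  sig = [2:1,2]
  P={2,6}:  v_{2} + v_{6} = 2·v_{7}  →  sig = [2:2]
  P={1,5,6}:  v_{1} + v_{5} + v_{6} = 0  →  sig = [3:]
  P={3,5,6}:  v_{3} + v_{5} + v_{6} = v_{7}  →  sig = [3:1]
  P={3,5,7}:  v_{3} + v_{5} + v_{7} = v_{2}  →  sig = [3:1]

Signatures (|P|; sorted positive RHS coefficients), sorted:
    [2:]
    [2:1]
    [2:1,1]
    [2:1,1]
    [2:1,2]
    [2:2]
    [3:]
    [3:1]
    [3:1]


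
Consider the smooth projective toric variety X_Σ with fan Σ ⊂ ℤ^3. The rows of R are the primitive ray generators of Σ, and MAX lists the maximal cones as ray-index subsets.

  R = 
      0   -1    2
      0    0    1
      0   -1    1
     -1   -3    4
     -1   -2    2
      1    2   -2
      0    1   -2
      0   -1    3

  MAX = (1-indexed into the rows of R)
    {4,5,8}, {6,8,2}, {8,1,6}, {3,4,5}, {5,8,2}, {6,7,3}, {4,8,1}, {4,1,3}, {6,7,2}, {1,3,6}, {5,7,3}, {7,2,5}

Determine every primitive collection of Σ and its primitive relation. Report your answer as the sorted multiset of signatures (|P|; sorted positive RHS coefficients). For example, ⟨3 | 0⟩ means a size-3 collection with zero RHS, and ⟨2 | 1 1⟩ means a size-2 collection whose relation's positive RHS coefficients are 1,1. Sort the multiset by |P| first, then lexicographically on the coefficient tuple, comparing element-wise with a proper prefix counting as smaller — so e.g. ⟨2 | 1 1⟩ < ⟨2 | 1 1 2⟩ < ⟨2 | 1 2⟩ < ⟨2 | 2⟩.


|primitive collections| = 10. Relations:

  P = {1,7}:  v_{1} + v_{7} = 0  so sig = ⟨2 | 0⟩
  P = {5,6}:  v_{5} + v_{6} = 0  so sig = ⟨2 | 0⟩
  P = {1,2}:  v_{1} + v_{2} = v_{8}  so sig = ⟨2 | 1⟩
  P = {1,5}:  v_{1} + v_{5} = v_{4}  so sig = ⟨2 | 1⟩
  P = {2,3}:  v_{2} + v_{3} = v_{1}  so sig = ⟨2 | 1⟩
  P = {4,6}:  v_{4} + v_{6} = v_{1}  so sig = ⟨2 | 1⟩
  P = {4,7}:  v_{4} + v_{7} = v_{5}  so sig = ⟨2 | 1⟩
  P = {7,8}:  v_{7} + v_{8} = v_{2}  so sig = ⟨2 | 1⟩
  P = {2,4}:  v_{2} + v_{4} = v_{5} + v_{8}  so sig = ⟨2 | 1 1⟩
  P = {3,8}:  v_{3} + v_{8} = 2·v_{1}  so sig = ⟨2 | 2⟩

Signatures (|P|; sorted positive RHS coefficients), sorted:
[⟨2 | 0⟩, ⟨2 | 0⟩, ⟨2 | 1⟩, ⟨2 | 1⟩, ⟨2 | 1⟩, ⟨2 | 1⟩, ⟨2 | 1⟩, ⟨2 | 1⟩, ⟨2 | 1 1⟩, ⟨2 | 2⟩]


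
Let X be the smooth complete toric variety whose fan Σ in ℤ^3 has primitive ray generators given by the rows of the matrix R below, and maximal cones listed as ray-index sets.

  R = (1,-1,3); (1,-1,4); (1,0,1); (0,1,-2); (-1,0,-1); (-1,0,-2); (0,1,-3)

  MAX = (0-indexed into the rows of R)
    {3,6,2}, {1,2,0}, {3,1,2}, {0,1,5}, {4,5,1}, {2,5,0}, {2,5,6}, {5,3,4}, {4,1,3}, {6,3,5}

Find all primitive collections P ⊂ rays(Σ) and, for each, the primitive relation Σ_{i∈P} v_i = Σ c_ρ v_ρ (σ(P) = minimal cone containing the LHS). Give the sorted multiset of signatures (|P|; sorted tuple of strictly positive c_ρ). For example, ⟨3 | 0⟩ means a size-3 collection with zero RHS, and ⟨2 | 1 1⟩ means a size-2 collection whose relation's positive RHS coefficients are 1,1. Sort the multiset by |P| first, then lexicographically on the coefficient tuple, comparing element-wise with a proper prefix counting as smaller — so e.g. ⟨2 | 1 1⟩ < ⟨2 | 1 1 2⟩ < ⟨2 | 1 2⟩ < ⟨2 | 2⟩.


9 collections generate NE(X_Σ); each relation:

  P = {2,4}:  v_{2} + v_{4} = 0  ⟹  sig = ⟨2 | 0⟩
  P = {0,3}:  v_{0} + v_{3} = v_{2}  ⟹  sig = ⟨2 | 1⟩
  P = {1,6}:  v_{1} + v_{6} = v_{2}  ⟹  sig = ⟨2 | 1⟩
  P = {0,4}:  v_{0} + v_{4} = v_{1} + v_{5}  ⟹  sig = ⟨2 | 1 1⟩
  P = {4,6}:  v_{4} + v_{6} = v_{3} + v_{5}  ⟹  sig = ⟨2 | 1 1⟩
  P = {0,6}:  v_{0} + v_{6} = 2·v_{2} + v_{5}  ⟹  sig = ⟨2 | 1 2⟩
  P = {1,3,5}:  v_{1} + v_{3} + v_{5} = 0  ⟹  sig = ⟨3 | 0⟩
  P = {1,2,5}:  v_{1} + v_{2} + v_{5} = v_{0}  ⟹  sig = ⟨3 | 1⟩
  P = {2,3,5}:  v_{2} + v_{3} + v_{5} = v_{6}  ⟹  sig = ⟨3 | 1⟩

Sorted signature multiset PRS(X):
    ⟨2 | 0⟩
    ⟨2 | 1⟩
    ⟨2 | 1⟩
    ⟨2 | 1 1⟩
    ⟨2 | 1 1⟩
    ⟨2 | 1 2⟩
    ⟨3 | 0⟩
    ⟨3 | 1⟩
    ⟨3 | 1⟩


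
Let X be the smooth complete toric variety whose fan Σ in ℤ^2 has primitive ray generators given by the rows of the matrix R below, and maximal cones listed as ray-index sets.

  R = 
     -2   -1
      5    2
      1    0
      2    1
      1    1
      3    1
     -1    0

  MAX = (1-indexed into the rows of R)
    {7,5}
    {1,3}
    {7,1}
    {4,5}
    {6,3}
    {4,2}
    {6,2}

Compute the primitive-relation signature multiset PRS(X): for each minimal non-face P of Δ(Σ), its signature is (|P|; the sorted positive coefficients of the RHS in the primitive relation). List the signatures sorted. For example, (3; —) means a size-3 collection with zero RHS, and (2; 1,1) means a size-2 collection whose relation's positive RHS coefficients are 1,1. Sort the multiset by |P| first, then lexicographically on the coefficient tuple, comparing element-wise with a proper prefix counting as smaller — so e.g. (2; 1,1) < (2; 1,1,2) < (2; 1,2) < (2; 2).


Minimal non-faces — 14 found among 7 rays, 7 max cones:

  {1,4}:  v_{1} + v_{4} = 0  ⟹  sig = (2; —)
  {3,7}:  v_{3} + v_{7} = 0  ⟹  sig = (2; —)
  {1,2}:  v_{1} + v_{2} = v_{6}  ⟹  sig = (2; 1)
  {1,5}:  v_{1} + v_{5} = v_{7}  ⟹  sig = (2; 1)
  {1,6}:  v_{1} + v_{6} = v_{3}  ⟹  sig = (2; 1)
  {3,4}:  v_{3} + v_{4} = v_{6}  ⟹  sig = (2; 1)
  {3,5}:  v_{3} + v_{5} = v_{4}  ⟹  sig = (2; 1)
  {4,6}:  v_{4} + v_{6} = v_{2}  ⟹  sig = (2; 1)
  {4,7}:  v_{4} + v_{7} = v_{5}  ⟹  sig = (2; 1)
  {6,7}:  v_{6} + v_{7} = v_{4}  ⟹  sig = (2; 1)
  {2,3}:  v_{2} + v_{3} = 2·v_{6}  ⟹  sig = (2; 2)
  {2,7}:  v_{2} + v_{7} = 2·v_{4}  ⟹  sig = (2; 2)
  {5,6}:  v_{5} + v_{6} = 2·v_{4}  ⟹  sig = (2; 2)
  {2,5}:  v_{2} + v_{5} = 3·v_{4}  ⟹  sig = (2; 3)

Sorted signature multiset PRS(X):
    |P|=2: 14 collections, coeffs (), (), (1), (1), (1), (1), (1), (1), (1), (1), (2), (2), (2), (3)


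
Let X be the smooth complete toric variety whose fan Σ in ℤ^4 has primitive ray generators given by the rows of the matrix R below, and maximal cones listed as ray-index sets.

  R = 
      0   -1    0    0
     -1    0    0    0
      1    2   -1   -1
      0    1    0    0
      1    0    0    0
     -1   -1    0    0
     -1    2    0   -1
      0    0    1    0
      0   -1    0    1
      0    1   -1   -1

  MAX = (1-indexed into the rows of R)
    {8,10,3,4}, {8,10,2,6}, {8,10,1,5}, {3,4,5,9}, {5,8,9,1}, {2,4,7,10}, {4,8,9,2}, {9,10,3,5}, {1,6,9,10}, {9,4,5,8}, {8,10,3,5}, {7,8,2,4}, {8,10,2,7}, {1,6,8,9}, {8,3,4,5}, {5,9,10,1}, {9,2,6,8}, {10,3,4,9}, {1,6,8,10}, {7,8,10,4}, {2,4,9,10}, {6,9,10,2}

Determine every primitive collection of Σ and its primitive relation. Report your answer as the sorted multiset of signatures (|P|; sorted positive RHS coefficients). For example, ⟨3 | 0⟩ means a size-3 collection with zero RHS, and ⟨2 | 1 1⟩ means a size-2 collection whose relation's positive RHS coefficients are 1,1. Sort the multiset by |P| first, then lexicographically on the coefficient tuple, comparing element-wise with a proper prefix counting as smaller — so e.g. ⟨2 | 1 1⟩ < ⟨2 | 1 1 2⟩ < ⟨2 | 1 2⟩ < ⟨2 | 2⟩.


Δ(Σ) — 10 vertices, 17 min non-faces:

  • {1,4}:  v_{1} + v_{4} = 0  ⟹  sig = ⟨2 | 0⟩
  • {2,5}:  v_{2} + v_{5} = 0  ⟹  sig = ⟨2 | 0⟩
  • {1,2}:  v_{1} + v_{2} = v_{6}  ⟹  sig = ⟨2 | 1⟩
  • {3,6}:  v_{3} + v_{6} = v_{10}  ⟹  sig = ⟨2 | 1⟩
  • {4,6}:  v_{4} + v_{6} = v_{2}  ⟹  sig = ⟨2 | 1⟩
  • {5,6}:  v_{5} + v_{6} = v_{1}  ⟹  sig = ⟨2 | 1⟩
  • {1,3}:  v_{1} + v_{3} = v_{5} + v_{10}  ⟹  sig = ⟨2 | 1 1⟩
  • {2,3}:  v_{2} + v_{3} = v_{4} + v_{10}  ⟹  sig = ⟨2 | 1 1⟩
  • {7,9}:  v_{7} + v_{9} = v_{2} + v_{4}  ⟹  sig = ⟨2 | 1 1⟩
  • {1,7}:  v_{1} + v_{7} = v_{2} + v_{8} + v_{10}  ⟹  sig = ⟨2 | 1 1 1⟩
  • {5,7}:  v_{5} + v_{7} = v_{4} + v_{8} + v_{10}  ⟹  sig = ⟨2 | 1 1 1⟩
  • {6,7}:  v_{6} + v_{7} = 2·v_{2} + v_{8} + v_{10}  ⟹  sig = ⟨2 | 1 1 2⟩
  • {3,7}:  v_{3} + v_{7} = 2·v_{4} + v_{8} + 2·v_{10}  ⟹  sig = ⟨2 | 1 2 2⟩
  • {8,9,10}:  v_{8} + v_{9} + v_{10} = 0  ⟹  sig = ⟨3 | 0⟩
  • {4,5,10}:  v_{4} + v_{5} + v_{10} = v_{3}  ⟹  sig = ⟨3 | 1⟩
  • {3,8,9}:  v_{3} + v_{8} + v_{9} = v_{4} + v_{5}  ⟹  sig = ⟨3 | 1 1⟩
  • {2,4,8,10}:  v_{2} + v_{4} + v_{8} + v_{10} = v_{7}  ⟹  sig = ⟨4 | 1⟩

so the primitive-relation signature multiset is
    ⟨2 | 0⟩
    ⟨2 | 0⟩
    ⟨2 | 1⟩
    ⟨2 | 1⟩
    ⟨2 | 1⟩
    ⟨2 | 1⟩
    ⟨2 | 1 1⟩
    ⟨2 | 1 1⟩
    ⟨2 | 1 1⟩
    ⟨2 | 1 1 1⟩
    ⟨2 | 1 1 1⟩
    ⟨2 | 1 1 2⟩
    ⟨2 | 1 2 2⟩
    ⟨3 | 0⟩
    ⟨3 | 1⟩
    ⟨3 | 1 1⟩
    ⟨4 | 1⟩


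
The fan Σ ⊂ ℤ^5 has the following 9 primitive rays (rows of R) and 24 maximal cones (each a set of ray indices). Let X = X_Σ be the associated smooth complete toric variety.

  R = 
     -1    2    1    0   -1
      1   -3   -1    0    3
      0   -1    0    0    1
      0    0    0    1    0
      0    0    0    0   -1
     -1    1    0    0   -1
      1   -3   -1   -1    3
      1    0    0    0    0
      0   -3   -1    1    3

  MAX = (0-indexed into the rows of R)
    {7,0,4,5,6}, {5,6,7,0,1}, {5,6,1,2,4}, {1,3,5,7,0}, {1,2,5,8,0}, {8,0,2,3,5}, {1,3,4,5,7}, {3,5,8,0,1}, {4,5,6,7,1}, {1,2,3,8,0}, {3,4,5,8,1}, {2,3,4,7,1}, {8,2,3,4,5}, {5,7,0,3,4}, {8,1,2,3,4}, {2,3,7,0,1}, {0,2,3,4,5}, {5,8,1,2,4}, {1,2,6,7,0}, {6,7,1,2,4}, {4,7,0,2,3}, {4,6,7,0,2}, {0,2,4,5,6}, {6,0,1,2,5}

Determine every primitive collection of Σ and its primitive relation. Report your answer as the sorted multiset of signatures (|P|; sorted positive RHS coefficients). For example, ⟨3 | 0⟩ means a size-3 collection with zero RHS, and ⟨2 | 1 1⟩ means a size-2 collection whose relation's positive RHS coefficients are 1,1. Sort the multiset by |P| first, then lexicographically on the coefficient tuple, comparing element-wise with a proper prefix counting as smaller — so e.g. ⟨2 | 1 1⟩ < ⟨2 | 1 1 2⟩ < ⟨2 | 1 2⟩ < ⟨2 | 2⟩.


7 minimal non-faces of Δ(Σ) (on 9 rays):

  {3,6}:  v_{3} + v_{6} = v_{1}  ⇒ sig = ⟨2 | 1⟩
  {7,8}:  v_{7} + v_{8} = v_{1} + v_{3}  ⇒ sig = ⟨2 | 1 1⟩
  {6,8}:  v_{6} + v_{8} = 2·v_{1} + v_{2} + v_{5}  ⇒ sig = ⟨2 | 1 1 2⟩
  {2,5,7}:  v_{2} + v_{5} + v_{7} = 0  ⇒ sig = ⟨3 | 0⟩
  {0,1,4}:  v_{0} + v_{1} + v_{4} = v_{2}  ⇒ sig = ⟨3 | 1⟩
  {0,4,8}:  v_{0} + v_{4} + v_{8} = 2·v_{2} + v_{3} + v_{5}  ⇒ sig = ⟨3 | 1 1 2⟩
  {1,2,3,5}:  v_{1} + v_{2} + v_{3} + v_{5} = v_{8}  ⇒ sig = ⟨4 | 1⟩

Sorted signature multiset PRS(X):
    ⟨2 | 1⟩
    ⟨2 | 1 1⟩
    ⟨2 | 1 1 2⟩
    ⟨3 | 0⟩
    ⟨3 | 1⟩
    ⟨3 | 1 1 2⟩
    ⟨4 | 1⟩


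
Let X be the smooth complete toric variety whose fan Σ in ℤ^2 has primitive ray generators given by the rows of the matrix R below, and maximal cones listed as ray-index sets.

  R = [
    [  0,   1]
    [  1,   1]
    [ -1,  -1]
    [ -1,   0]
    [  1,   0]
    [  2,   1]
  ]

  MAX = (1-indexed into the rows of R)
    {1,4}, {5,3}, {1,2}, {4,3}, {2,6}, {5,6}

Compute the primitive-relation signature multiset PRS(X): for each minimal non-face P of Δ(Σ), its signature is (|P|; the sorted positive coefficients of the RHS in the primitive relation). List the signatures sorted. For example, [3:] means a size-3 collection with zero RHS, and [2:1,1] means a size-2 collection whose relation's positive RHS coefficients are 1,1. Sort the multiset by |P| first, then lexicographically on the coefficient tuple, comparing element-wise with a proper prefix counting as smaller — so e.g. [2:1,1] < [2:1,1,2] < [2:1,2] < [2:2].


Δ(Σ) — 6 vertices, 9 min non-faces:

  • {2,3}:  v_{2} + v_{3} = 0 ; sig = [2:]
  • {4,5}:  v_{4} + v_{5} = 0 ; sig = [2:]
  • {1,3}:  v_{1} + v_{3} = v_{4} ; sig = [2:1]
  • {1,5}:  v_{1} + v_{5} = v_{2} ; sig = [2:1]
  • {2,4}:  v_{2} + v_{4} = v_{1} ; sig = [2:1]
  • {2,5}:  v_{2} + v_{5} = v_{6} ; sig = [2:1]
  • {3,6}:  v_{3} + v_{6} = v_{5} ; sig = [2:1]
  • {4,6}:  v_{4} + v_{6} = v_{2} ; sig = [2:1]
  • {1,6}:  v_{1} + v_{6} = 2·v_{2} ; sig = [2:2]

Hence PRS(X_Σ) =
[[2:], [2:], [2:1], [2:1], [2:1], [2:1], [2:1], [2:1], [2:2]]


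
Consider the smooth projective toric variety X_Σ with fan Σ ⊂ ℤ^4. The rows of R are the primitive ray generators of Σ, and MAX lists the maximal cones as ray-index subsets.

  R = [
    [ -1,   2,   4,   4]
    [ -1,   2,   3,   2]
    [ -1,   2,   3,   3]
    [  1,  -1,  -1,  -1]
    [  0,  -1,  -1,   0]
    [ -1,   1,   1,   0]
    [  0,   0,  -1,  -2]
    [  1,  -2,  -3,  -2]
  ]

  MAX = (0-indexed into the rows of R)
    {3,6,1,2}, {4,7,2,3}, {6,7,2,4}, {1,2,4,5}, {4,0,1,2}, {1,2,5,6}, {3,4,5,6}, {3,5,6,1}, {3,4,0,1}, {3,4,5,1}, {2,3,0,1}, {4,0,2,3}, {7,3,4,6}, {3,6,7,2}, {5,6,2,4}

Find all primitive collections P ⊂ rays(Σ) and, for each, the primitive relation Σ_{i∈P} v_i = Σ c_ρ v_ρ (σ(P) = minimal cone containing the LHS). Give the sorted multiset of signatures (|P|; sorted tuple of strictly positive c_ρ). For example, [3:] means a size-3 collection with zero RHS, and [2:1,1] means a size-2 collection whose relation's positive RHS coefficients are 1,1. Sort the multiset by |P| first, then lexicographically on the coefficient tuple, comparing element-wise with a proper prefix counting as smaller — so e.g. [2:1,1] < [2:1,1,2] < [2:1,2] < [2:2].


9 collections generate NE(X_Σ); each relation:

  • {1,7}:  v_{1} + v_{7} = 0 — sig = [2:]
  • {0,6}:  v_{0} + v_{6} = v_{1} — sig = [2:1]
  • {5,7}:  v_{5} + v_{7} = v_{4} + v_{6} — sig = [2:1,1]
  • {0,7}:  v_{0} + v_{7} = v_{2} + v_{3} + v_{4} — sig = [2:1,1,1]
  • {0,5}:  v_{0} + v_{5} = 2·v_{1} + v_{4} — sig = [2:1,2]
  • {1,4,6}:  v_{1} + v_{4} + v_{6} = v_{5} — sig = [3:1]
  • {2,3,5}:  v_{2} + v_{3} + v_{5} = v_{1} — sig = [3:1]
  • {2,3,4,6}:  v_{2} + v_{3} + v_{4} + v_{6} = 0 — sig = [4:]
  • {1,2,3,4}:  v_{1} + v_{2} + v_{3} + v_{4} = v_{0} — sig = [4:1]

Sorted signature multiset PRS(X):
    [2:]
    [2:1]
    [2:1,1]
    [2:1,1,1]
    [2:1,2]
    [3:1]
    [3:1]
    [4:]
    [4:1]


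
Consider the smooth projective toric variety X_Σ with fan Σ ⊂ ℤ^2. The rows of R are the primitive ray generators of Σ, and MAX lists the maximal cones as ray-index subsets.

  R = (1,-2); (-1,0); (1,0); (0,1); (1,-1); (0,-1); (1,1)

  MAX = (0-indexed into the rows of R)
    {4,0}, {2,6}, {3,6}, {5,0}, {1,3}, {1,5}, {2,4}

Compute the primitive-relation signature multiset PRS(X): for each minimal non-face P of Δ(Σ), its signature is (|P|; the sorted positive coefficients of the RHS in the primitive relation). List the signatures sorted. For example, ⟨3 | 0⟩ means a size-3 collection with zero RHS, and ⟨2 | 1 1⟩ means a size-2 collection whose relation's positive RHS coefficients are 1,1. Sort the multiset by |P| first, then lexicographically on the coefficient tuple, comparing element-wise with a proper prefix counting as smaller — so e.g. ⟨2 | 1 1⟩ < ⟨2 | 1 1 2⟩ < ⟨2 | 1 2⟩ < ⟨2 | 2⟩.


14 minimal non-faces of Δ(Σ) (on 7 rays):

  P = {1,2}:  v_{1} + v_{2} = 0 — sig = ⟨2 | 0⟩
  P = {3,5}:  v_{3} + v_{5} = 0 — sig = ⟨2 | 0⟩
  P = {0,3}:  v_{0} + v_{3} = v_{4} — sig = ⟨2 | 1⟩
  P = {1,4}:  v_{1} + v_{4} = v_{5} — sig = ⟨2 | 1⟩
  P = {1,6}:  v_{1} + v_{6} = v_{3} — sig = ⟨2 | 1⟩
  P = {2,3}:  v_{2} + v_{3} = v_{6} — sig = ⟨2 | 1⟩
  P = {2,5}:  v_{2} + v_{5} = v_{4} — sig = ⟨2 | 1⟩
  P = {3,4}:  v_{3} + v_{4} = v_{2} — sig = ⟨2 | 1⟩
  P = {4,5}:  v_{4} + v_{5} = v_{0} — sig = ⟨2 | 1⟩
  P = {5,6}:  v_{5} + v_{6} = v_{2} — sig = ⟨2 | 1⟩
  P = {0,6}:  v_{0} + v_{6} = v_{2} + v_{4} — sig = ⟨2 | 1 1⟩
  P = {0,1}:  v_{0} + v_{1} = 2·v_{5} — sig = ⟨2 | 2⟩
  P = {0,2}:  v_{0} + v_{2} = 2·v_{4} — sig = ⟨2 | 2⟩
  P = {4,6}:  v_{4} + v_{6} = 2·v_{2} — sig = ⟨2 | 2⟩

Hence PRS(X_Σ) =
    ⟨2 | 0⟩
    ⟨2 | 0⟩
    ⟨2 | 1⟩
    ⟨2 | 1⟩
    ⟨2 | 1⟩
    ⟨2 | 1⟩
    ⟨2 | 1⟩
    ⟨2 | 1⟩
    ⟨2 | 1⟩
    ⟨2 | 1⟩
    ⟨2 | 1 1⟩
    ⟨2 | 2⟩
    ⟨2 | 2⟩
    ⟨2 | 2⟩


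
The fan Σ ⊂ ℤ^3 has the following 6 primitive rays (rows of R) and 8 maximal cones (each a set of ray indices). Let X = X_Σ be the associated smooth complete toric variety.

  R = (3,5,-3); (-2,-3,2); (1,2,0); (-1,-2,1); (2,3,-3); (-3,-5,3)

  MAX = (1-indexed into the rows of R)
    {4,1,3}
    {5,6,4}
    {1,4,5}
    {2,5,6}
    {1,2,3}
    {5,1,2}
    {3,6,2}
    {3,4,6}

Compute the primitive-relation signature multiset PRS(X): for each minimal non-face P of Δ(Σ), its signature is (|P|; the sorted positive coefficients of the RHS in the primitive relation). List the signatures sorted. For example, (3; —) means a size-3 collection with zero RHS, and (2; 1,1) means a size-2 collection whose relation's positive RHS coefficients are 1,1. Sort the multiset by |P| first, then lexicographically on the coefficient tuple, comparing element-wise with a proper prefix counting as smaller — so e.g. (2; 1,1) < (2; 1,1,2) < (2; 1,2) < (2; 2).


Δ(Σ) — 6 vertices, 3 min non-faces:

  P={1,6}:  v_{1} + v_{6} = 0 — sig = (2; —)
  P={2,4}:  v_{2} + v_{4} = v_{6} — sig = (2; 1)
  P={3,5}:  v_{3} + v_{5} = v_{1} — sig = (2; 1)

Signatures (|P|; sorted positive RHS coefficients), sorted:
[(2; —), (2; 1), (2; 1)]


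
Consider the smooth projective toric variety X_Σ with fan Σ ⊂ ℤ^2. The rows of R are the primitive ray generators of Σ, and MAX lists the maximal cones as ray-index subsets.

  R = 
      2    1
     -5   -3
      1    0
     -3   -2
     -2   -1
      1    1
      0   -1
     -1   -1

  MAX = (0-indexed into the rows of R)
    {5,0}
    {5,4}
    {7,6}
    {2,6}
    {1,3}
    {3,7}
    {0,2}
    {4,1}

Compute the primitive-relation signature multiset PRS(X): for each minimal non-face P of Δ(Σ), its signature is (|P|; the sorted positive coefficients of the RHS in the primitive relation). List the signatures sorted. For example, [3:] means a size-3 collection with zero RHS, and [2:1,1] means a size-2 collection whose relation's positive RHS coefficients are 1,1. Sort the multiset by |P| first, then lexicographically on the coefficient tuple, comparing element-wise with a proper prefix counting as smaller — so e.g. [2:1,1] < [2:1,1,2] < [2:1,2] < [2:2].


|primitive collections| = 20. Relations:

  {0,4}:  v_{0} + v_{4} = 0  ⇒ sig = [2:]
  {5,7}:  v_{5} + v_{7} = 0  ⇒ sig = [2:]
  {0,1}:  v_{0} + v_{1} = v_{3}  ⇒ sig = [2:1]
  {0,3}:  v_{0} + v_{3} = v_{7}  ⇒ sig = [2:1]
  {0,7}:  v_{0} + v_{7} = v_{2}  ⇒ sig = [2:1]
  {2,4}:  v_{2} + v_{4} = v_{7}  ⇒ sig = [2:1]
  {2,5}:  v_{2} + v_{5} = v_{0}  ⇒ sig = [2:1]
  {2,7}:  v_{2} + v_{7} = v_{6}  ⇒ sig = [2:1]
  {3,4}:  v_{3} + v_{4} = v_{1}  ⇒ sig = [2:1]
  {3,5}:  v_{3} + v_{5} = v_{4}  ⇒ sig = [2:1]
  {4,7}:  v_{4} + v_{7} = v_{3}  ⇒ sig = [2:1]
  {5,6}:  v_{5} + v_{6} = v_{2}  ⇒ sig = [2:1]
  {1,2}:  v_{1} + v_{2} = v_{3} + v_{7}  ⇒ sig = [2:1,1]
  {1,6}:  v_{1} + v_{6} = v_{3} + 2·v_{7}  ⇒ sig = [2:1,2]
  {0,6}:  v_{0} + v_{6} = 2·v_{2}  ⇒ sig = [2:2]
  {1,5}:  v_{1} + v_{5} = 2·v_{4}  ⇒ sig = [2:2]
  {1,7}:  v_{1} + v_{7} = 2·v_{3}  ⇒ sig = [2:2]
  {2,3}:  v_{2} + v_{3} = 2·v_{7}  ⇒ sig = [2:2]
  {4,6}:  v_{4} + v_{6} = 2·v_{7}  ⇒ sig = [2:2]
  {3,6}:  v_{3} + v_{6} = 3·v_{7}  ⇒ sig = [2:3]

Sorted signature multiset PRS(X):
{ [2:] ×2,  [2:1] ×10,  [2:1,1],  [2:1,2],  [2:2] ×5,  [2:3] }


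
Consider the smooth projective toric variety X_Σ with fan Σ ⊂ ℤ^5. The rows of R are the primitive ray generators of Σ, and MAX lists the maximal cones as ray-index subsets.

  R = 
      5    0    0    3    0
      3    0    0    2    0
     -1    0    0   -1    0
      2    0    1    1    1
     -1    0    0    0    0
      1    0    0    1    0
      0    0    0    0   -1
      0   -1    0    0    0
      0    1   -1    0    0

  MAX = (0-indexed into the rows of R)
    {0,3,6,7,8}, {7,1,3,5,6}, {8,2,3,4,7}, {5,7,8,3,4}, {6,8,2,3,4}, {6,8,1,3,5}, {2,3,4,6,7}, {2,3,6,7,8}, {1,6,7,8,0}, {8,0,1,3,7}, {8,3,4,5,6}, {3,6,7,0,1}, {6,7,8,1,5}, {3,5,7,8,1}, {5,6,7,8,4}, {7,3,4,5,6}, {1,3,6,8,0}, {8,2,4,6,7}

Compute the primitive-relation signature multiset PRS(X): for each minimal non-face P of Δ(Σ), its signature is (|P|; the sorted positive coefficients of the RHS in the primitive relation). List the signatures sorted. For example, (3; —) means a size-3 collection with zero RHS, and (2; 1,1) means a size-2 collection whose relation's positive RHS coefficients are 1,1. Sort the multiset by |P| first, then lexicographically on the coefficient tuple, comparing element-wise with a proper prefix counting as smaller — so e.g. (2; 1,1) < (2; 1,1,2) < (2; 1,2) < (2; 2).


9 collections generate NE(X_Σ); each relation:

  • {2,5}:  v_{2} + v_{5} = 0 ; sig = (2; —)
  • {0,4}:  v_{0} + v_{4} = v_{1} + v_{5} ; sig = (2; 1,1)
  • {1,2}:  v_{1} + v_{2} = v_{3} + v_{6} + v_{7} + v_{8} ; sig = (2; 1,1,1,1)
  • {0,5}:  v_{0} + v_{5} = 2·v_{1} ; sig = (2; 2)
  • {1,4}:  v_{1} + v_{4} = 2·v_{5} ; sig = (2; 2)
  • {0,2}:  v_{0} + v_{2} = 2·v_{3} + 2·v_{6} + 2·v_{7} + 2·v_{8} ; sig = (2; 2,2,2,2)
  • {1,3,6,7,8}:  v_{1} + v_{3} + v_{6} + v_{7} + v_{8} = v_{0} ; sig = (5; 1)
  • {3,4,6,7,8}:  v_{3} + v_{4} + v_{6} + v_{7} + v_{8} = v_{5} ; sig = (5; 1)
  • {3,5,6,7,8}:  v_{3} + v_{5} + v_{6} + v_{7} + v_{8} = v_{1} ; sig = (5; 1)

Hence PRS(X_Σ) =
    (2; —)
    (2; 1,1)
    (2; 1,1,1,1)
    (2; 2)
    (2; 2)
    (2; 2,2,2,2)
    (5; 1)
    (5; 1)
    (5; 1)


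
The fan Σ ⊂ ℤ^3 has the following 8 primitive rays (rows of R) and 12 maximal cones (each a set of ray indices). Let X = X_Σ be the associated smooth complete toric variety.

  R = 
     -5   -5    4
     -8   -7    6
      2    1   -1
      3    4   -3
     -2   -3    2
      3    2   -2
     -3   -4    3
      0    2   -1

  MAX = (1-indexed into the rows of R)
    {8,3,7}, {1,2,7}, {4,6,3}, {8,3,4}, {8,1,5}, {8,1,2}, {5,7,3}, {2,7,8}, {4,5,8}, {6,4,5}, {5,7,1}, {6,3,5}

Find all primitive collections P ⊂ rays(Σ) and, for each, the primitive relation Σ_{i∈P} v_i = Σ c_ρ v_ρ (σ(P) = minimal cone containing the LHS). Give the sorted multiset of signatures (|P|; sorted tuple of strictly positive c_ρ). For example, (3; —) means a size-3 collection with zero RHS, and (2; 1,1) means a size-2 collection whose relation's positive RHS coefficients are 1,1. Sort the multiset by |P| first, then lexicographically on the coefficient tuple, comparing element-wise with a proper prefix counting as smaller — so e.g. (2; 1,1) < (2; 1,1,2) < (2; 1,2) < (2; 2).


Σ has 14 primitive collections:

  P = {4,7}:  v_{4} + v_{7} = 0 — sig = (2; —)
  P = {1,3}:  v_{1} + v_{3} = v_{7} — sig = (2; 1)
  P = {1,6}:  v_{1} + v_{6} = v_{5} — sig = (2; 1)
  P = {2,6}:  v_{2} + v_{6} = v_{1} — sig = (2; 1)
  P = {6,8}:  v_{6} + v_{8} = v_{4} — sig = (2; 1)
  P = {1,4}:  v_{1} + v_{4} = v_{5} + v_{8} — sig = (2; 1,1)
  P = {2,4}:  v_{2} + v_{4} = v_{1} + v_{8} — sig = (2; 1,1)
  P = {6,7}:  v_{6} + v_{7} = v_{3} + v_{5} — sig = (2; 1,1)
  P = {2,3}:  v_{2} + v_{3} = 2·v_{7} + v_{8} — sig = (2; 1,2)
  P = {2,5}:  v_{2} + v_{5} = 2·v_{1} — sig = (2; 2)
  P = {3,5,8}:  v_{3} + v_{5} + v_{8} = 0 — sig = (3; —)
  P = {1,7,8}:  v_{1} + v_{7} + v_{8} = v_{2} — sig = (3; 1)
  P = {3,4,5}:  v_{3} + v_{4} + v_{5} = v_{6} — sig = (3; 1)
  P = {5,7,8}:  v_{5} + v_{7} + v_{8} = v_{1} — sig = (3; 1)

so the primitive-relation signature multiset is
    |P|=2: 10 collections, coeffs (), (1), (1), (1), (1), (1,1), (1,1), (1,1), (1,2), (2)
    |P|=3: 4 collections, coeffs (), (1), (1), (1)
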